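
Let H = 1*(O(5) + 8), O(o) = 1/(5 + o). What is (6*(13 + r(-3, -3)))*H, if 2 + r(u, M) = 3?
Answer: 3402/5 ≈ 680.40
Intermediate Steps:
r(u, M) = 1 (r(u, M) = -2 + 3 = 1)
H = 81/10 (H = 1*(1/(5 + 5) + 8) = 1*(1/10 + 8) = 1*(⅒ + 8) = 1*(81/10) = 81/10 ≈ 8.1000)
(6*(13 + r(-3, -3)))*H = (6*(13 + 1))*(81/10) = (6*14)*(81/10) = 84*(81/10) = 3402/5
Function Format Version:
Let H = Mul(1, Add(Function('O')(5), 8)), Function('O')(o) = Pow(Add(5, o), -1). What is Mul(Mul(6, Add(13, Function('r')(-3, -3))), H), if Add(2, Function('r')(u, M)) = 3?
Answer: Rational(3402, 5) ≈ 680.40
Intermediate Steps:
Function('r')(u, M) = 1 (Function('r')(u, M) = Add(-2, 3) = 1)
H = Rational(81, 10) (H = Mul(1, Add(Pow(Add(5, 5), -1), 8)) = Mul(1, Add(Pow(10, -1), 8)) = Mul(1, Add(Rational(1, 10), 8)) = Mul(1, Rational(81, 10)) = Rational(81, 10) ≈ 8.1000)
Mul(Mul(6, Add(13, Function('r')(-3, -3))), H) = Mul(Mul(6, Add(13, 1)), Rational(81, 10)) = Mul(Mul(6, 14), Rational(81, 10)) = Mul(84, Rational(81, 10)) = Rational(3402, 5)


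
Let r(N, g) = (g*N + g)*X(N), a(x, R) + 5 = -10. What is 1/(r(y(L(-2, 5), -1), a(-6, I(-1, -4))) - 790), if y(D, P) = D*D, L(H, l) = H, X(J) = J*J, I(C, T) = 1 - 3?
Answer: -1/1990 ≈ -0.00050251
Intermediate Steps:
I(C, T) = -2
X(J) = J²
a(x, R) = -15 (a(x, R) = -5 - 10 = -15)
y(D, P) = D²
r(N, g) = N²*(g + N*g) (r(N, g) = (g*N + g)*N² = (N*g + g)*N² = (g + N*g)*N² = N²*(g + N*g))
1/(r(y(L(-2, 5), -1), a(-6, I(-1, -4))) - 790) = 1/(-15*((-2)²)²*(1 + (-2)²) - 790) = 1/(-15*4²*(1 + 4) - 790) = 1/(-15*16*5 - 790) = 1/(-1200 - 790) = 1/(-1990) = -1/1990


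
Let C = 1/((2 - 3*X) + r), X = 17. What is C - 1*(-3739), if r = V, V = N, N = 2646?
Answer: 9710184/2597 ≈ 3739.0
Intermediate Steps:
V = 2646
r = 2646
C = 1/2597 (C = 1/((2 - 3*17) + 2646) = 1/((2 - 51) + 2646) = 1/(-49 + 2646) = 1/2597 ≈ 0.00038506)
C - 1*(-3739) = 1/2597 - 1*(-3739) = 1/2597 + 3739 = 9710184/2597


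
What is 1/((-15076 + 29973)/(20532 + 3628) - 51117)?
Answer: -24160/1234971823 ≈ -1.9563e-5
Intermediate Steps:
1/((-15076 + 29973)/(20532 + 3628) - 51117) = 1/(14897/24160 - 51117) = 1/(-1234971823/24160) = -24160/1234971823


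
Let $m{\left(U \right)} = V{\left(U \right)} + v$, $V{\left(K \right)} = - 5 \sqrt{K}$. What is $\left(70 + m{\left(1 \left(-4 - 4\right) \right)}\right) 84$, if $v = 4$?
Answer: $6216 - 840 i \sqrt{2} \approx 6216.0 - 1187.9 i$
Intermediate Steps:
$m{\left(U \right)} = 4 - 5 \sqrt{U}$ ($m{\left(U \right)} = - 5 \sqrt{U} + 4 = 4 - 5 \sqrt{U}$)
$\left(70 + m{\left(1 \left(-4 - 4\right) \right)}\right) 84 = \left(70 + \left(4 - 5 \sqrt{1 \left(-4 - 4\right)}\right)\right) 84 = \left(70 + \left(4 - 5 \sqrt{1 \left(-8\right)}\right)\right) 84 = \left(70 + \left(4 - 5 \sqrt{-8}\right)\right) 84 = \left(70 + \left(4 - 5 \cdot 2 i \sqrt{2}\right)\right) 84 = \left(70 + \left(4 - 10 i \sqrt{2}\right)\right) 84 = \left(74 - 10 i \sqrt{2}\right) 84 = 6216 - 840 i \sqrt{2}$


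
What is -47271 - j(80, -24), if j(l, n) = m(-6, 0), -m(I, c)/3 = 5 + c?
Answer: -47256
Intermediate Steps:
m(I, c) = -15 - 3*c (m(I, c) = -3*(5 + c) = -15 - 3*c)
j(l, n) = -15 (j(l, n) = -15 - 3*0 = -15 + 0 = -15)
-47271 - j(80, -24) = -47271 - 1*(-15) = -47271 + 15 = -47256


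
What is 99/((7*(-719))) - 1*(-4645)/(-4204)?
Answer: -23794481/21158732 ≈ -1.1246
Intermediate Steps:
99/((7*(-719))) - 1*(-4645)/(-4204) = 99/(-5033) + 4645*(-1/4204) = 99*(-1/5033) - 4645/4204 = -99/5033 - 4645/4204 = -23794481/21158732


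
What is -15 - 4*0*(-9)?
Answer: -15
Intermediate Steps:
-15 - 4*0*(-9) = -15 + 0*(-9) = -15 + 0 = -15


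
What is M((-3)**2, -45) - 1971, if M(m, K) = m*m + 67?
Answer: -1823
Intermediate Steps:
M(m, K) = 67 + m**2 (M(m, K) = m**2 + 67 = 67 + m**2)
M((-3)**2, -45) - 1971 = (67 + ((-3)**2)**2) - 1971 = (67 + 9**2) - 1971 = (67 + 81) - 1971 = 148 - 1971 = -1823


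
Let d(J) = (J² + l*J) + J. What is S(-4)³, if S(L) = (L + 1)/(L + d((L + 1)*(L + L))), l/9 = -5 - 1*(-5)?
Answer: -27/211708736 ≈ -1.2753e-7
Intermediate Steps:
l = 0 (l = 9*(-5 - 1*(-5)) = 9*(-5 + 5) = 9*0 = 0)
d(J) = J + J² (d(J) = (J² + 0*J) + J = (J² + 0) + J = J² + J = J + J²)
S(L) = (1 + L)/(L + 2*L*(1 + L)*(1 + 2*L*(1 + L))) (S(L) = (L + 1)/(L + ((L + 1)*(L + L))*(1 + (L + 1)*(L + L))) = (1 + L)/(L + ((1 + L)*(2*L))*(1 + (1 + L)*(2*L))) = (1 + L)/(L + (2*L*(1 + L))*(1 + 2*L*(1 + L))) = (1 + L)/(L + 2*L*(1 + L)*(1 + 2*L*(1 + L))))
S(-4)³ = ((1 - 4)/((-4)*(1 + 2*(1 - 4)*(1 + 2*(-4)*(1 - 4)))))³ = (-¼*(-3)/(1 + 2*(-3)*(1 + 2*(-4)*(-3))))³ = (-¼*(-3)/(1 + 2*(-3)*(1 + 24)))³ = (-¼*(-3)/(1 + 2*(-3)*25))³ = (-¼*(-3)/(1 - 150))³ = (-¼*(-3)/(-149))³ = (-¼*(-1/149)*(-3))³ = (-3/596)³ = -27/211708736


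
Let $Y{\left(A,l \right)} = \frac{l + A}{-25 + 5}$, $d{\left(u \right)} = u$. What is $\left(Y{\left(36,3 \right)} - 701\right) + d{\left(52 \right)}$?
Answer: $- \frac{13019}{20} \approx -650.95$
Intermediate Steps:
$Y{\left(A,l \right)} = - \frac{A}{20} - \frac{l}{20}$ ($Y{\left(A,l \right)} = \frac{A + l}{-20} = \left(A + l\right) \left(- \frac{1}{20}\right) = - \frac{A}{20} - \frac{l}{20}$)
$\left(Y{\left(36,3 \right)} - 701\right) + d{\left(52 \right)} = \left(\left(\left(- \frac{1}{20}\right) 36 - \frac{3}{20}\right) - 701\right) + 52 = \left(\left(- \frac{9}{5} - \frac{3}{20}\right) - 701\right) + 52 = \left(- \frac{39}{20} - 701\right) + 52 = - \frac{14059}{20} + 52 = - \frac{13019}{20}$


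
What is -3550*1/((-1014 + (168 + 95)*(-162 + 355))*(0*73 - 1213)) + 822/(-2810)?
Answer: -4959006757/16955732485 ≈ -0.29247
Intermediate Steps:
-3550*1/((-1014 + (168 + 95)*(-162 + 355))*(0*73 - 1213)) + 822/(-2810) = -3550*1/((0 - 1213)*(-1014 + 263*193)) + 822*(-1/2810) = -3550*(-1/(1213*(-1014 + 50759))) - 411/1405 = -3550/(49745*(-1213)) - 411/1405 = -3550/(-60340685) - 411/1405 = -3550*(-1/60340685) - 411/1405 = 710/12068137 - 411/1405 = -4959006757/16955732485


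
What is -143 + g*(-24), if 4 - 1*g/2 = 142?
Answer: 6481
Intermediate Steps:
g = -276 (g = 8 - 2*142 = 8 - 284 = -276)
-143 + g*(-24) = -143 - 276*(-24) = -143 + 6624 = 6481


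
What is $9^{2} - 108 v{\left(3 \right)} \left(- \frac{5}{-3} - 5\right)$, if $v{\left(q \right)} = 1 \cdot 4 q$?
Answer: $4401$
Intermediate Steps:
$v{\left(q \right)} = 4 q$
$9^{2} - 108 v{\left(3 \right)} \left(- \frac{5}{-3} - 5\right) = 9^{2} - 108 \cdot 4 \cdot 3 \left(- \frac{5}{-3} - 5\right) = 81 - 108 \cdot 12 \left(\left(-5\right) \left(- \frac{1}{3}\right) - 5\right) = 81 - 108 \cdot 12 \left(\frac{5}{3} - 5\right) = 81 - 108 \cdot 12 \left(- \frac{10}{3}\right) = 81 - -4320 = 81 + 4320 = 4401$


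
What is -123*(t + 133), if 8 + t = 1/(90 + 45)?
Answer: -691916/45 ≈ -15376.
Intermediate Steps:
t = -1079/135 (t = -8 + 1/(90 + 45) = -8 + 1/135 = -1079/135 ≈ -7.9926)
-123*(t + 133) = -123*(-1079/135 + 133) = -123*16876/135 = -691916/45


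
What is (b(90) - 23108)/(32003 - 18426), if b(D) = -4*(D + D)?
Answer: -23828/13577 ≈ -1.7550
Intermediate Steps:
b(D) = -8*D
(b(90) - 23108)/(32003 - 18426) = (-8*90 - 23108)/(32003 - 18426) = (-720 - 23108)/13577 = -23828*1/13577 = -23828/13577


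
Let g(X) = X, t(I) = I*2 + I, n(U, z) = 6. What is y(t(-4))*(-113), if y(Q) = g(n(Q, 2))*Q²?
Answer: -97632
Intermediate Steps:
t(I) = 3*I (t(I) = 2*I + I = 3*I)
y(Q) = 6*Q²
y(t(-4))*(-113) = (6*(3*(-4))²)*(-113) = (6*(-12)²)*(-113) = (6*144)*(-113) = 864*(-113) = -97632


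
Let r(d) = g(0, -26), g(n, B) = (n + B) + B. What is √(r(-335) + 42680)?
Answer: 2*√10657 ≈ 206.47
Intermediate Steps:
g(n, B) = n + 2*B (g(n, B) = (B + n) + B = n + 2*B)
r(d) = -52 (r(d) = 0 + 2*(-26) = 0 - 52 = -52)
√(r(-335) + 42680) = √(-52 + 42680) = √42628 = 2*√10657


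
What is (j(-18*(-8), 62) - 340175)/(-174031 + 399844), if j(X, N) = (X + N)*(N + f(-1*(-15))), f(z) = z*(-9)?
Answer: -355213/225813 ≈ -1.5730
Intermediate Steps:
f(z) = -9*z
j(X, N) = (-135 + N)*(N + X) (j(X, N) = (X + N)*(N - (-9)*(-15)) = (N + X)*(N - 9*15) = (N + X)*(N - 135) = (N + X)*(-135 + N) = (-135 + N)*(N + X))
(j(-18*(-8), 62) - 340175)/(-174031 + 399844) = ((62² - 135*62 - (-2430)*(-8) + 62*(-18*(-8))) - 340175)/(-174031 + 399844) = ((3844 - 8370 - 135*144 + 62*144) - 340175)/225813 = ((3844 - 8370 - 19440 + 8928) - 340175)*(1/225813) = (-15038 - 340175)*(1/225813) = -355213*1/225813 = -355213/225813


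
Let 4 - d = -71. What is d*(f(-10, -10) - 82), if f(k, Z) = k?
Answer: -6900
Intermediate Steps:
d = 75 (d = 4 - 1*(-71) = 4 + 71 = 75)
d*(f(-10, -10) - 82) = 75*(-10 - 82) = 75*(-92) = -6900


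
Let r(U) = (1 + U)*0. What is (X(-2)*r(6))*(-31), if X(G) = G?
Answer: 0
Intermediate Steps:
r(U) = 0
(X(-2)*r(6))*(-31) = -2*0*(-31) = 0*(-31) = 0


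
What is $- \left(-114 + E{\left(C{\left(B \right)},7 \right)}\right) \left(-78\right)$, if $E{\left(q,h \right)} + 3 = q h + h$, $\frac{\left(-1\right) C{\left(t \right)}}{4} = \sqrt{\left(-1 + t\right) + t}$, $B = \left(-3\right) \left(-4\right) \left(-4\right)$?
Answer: $-8580 - 2184 i \sqrt{97} \approx -8580.0 - 21510.0 i$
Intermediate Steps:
$B = -48$ ($B = 12 \left(-4\right) = -48$)
$C{\left(t \right)} = - 4 \sqrt{-1 + 2 t}$ ($C{\left(t \right)} = - 4 \sqrt{\left(-1 + t\right) + t} = - 4 \sqrt{-1 + 2 t}$)
$E{\left(q,h \right)} = -3 + h + h q$ ($E{\left(q,h \right)} = -3 + \left(q h + h\right) = -3 + \left(h q + h\right) = -3 + \left(h + h q\right) = -3 + h + h q$)
$- \left(-114 + E{\left(C{\left(B \right)},7 \right)}\right) \left(-78\right) = - \left(-114 + \left(-3 + 7 + 7 \left(- 4 \sqrt{-1 + 2 \left(-48\right)}\right)\right)\right) \left(-78\right) = - \left(-114 + \left(-3 + 7 + 7 \left(- 4 \sqrt{-1 - 96}\right)\right)\right) \left(-78\right) = - \left(-114 + \left(-3 + 7 + 7 \left(- 4 \sqrt{-97}\right)\right)\right) \left(-78\right) = - \left(-114 + \left(-3 + 7 + 7 \left(- 4 i \sqrt{97}\right)\right)\right) \left(-78\right) = - \left(-114 - \left(-4 + 28 i \sqrt{97}\right)\right) \left(-78\right) = - \left(-114 + \left(4 - 28 i \sqrt{97}\right)\right) \left(-78\right) = - \left(-110 - 28 i \sqrt{97}\right) \left(-78\right) = - (8580 + 2184 i \sqrt{97}) = -8580 - 2184 i \sqrt{97}$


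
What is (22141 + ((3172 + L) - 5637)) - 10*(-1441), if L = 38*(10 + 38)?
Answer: 35910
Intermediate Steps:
L = 1824 (L = 38*48 = 1824)
(22141 + ((3172 + L) - 5637)) - 10*(-1441) = (22141 + ((3172 + 1824) - 5637)) - 10*(-1441) = (22141 + (4996 - 5637)) + 14410 = (22141 - 641) + 14410 = 21500 + 14410 = 35910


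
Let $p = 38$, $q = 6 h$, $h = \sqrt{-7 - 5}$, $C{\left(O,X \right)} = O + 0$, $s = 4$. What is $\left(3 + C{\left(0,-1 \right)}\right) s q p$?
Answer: $5472 i \sqrt{3} \approx 9477.8 i$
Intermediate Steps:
$C{\left(O,X \right)} = O$
$h = 2 i \sqrt{3}$ ($h = \sqrt{-12} = 2 i \sqrt{3} \approx 3.4641 i$)
$q = 12 i \sqrt{3}$ ($q = 6 \cdot 2 i \sqrt{3} = 12 i \sqrt{3} \approx 20.785 i$)
$\left(3 + C{\left(0,-1 \right)}\right) s q p = \left(3 + 0\right) 4 \cdot 12 i \sqrt{3} \cdot 38 = 3 \cdot 4 \cdot 12 i \sqrt{3} \cdot 38 = 12 \cdot 12 i \sqrt{3} \cdot 38 = 144 i \sqrt{3} \cdot 38 = 5472 i \sqrt{3}$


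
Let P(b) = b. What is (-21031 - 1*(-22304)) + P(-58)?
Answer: 1215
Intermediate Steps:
(-21031 - 1*(-22304)) + P(-58) = (-21031 - 1*(-22304)) - 58 = (-21031 + 22304) - 58 = 1273 - 58 = 1215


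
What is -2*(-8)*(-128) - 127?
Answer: -2175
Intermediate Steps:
-2*(-8)*(-128) - 127 = 16*(-128) - 127 = -2048 - 127 = -2175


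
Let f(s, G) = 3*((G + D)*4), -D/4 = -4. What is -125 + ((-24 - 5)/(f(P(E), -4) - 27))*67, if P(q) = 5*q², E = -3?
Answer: -16568/117 ≈ -141.61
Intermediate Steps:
D = 16 (D = -4*(-4) = 16)
f(s, G) = 192 + 12*G (f(s, G) = 3*((G + 16)*4) = 3*((16 + G)*4) = 3*(64 + 4*G) = 192 + 12*G)
-125 + ((-24 - 5)/(f(P(E), -4) - 27))*67 = -125 + ((-24 - 5)/((192 + 12*(-4)) - 27))*67 = -125 - 29/((192 - 48) - 27)*67 = -125 - 29/(144 - 27)*67 = -125 - 29/117*67 = -125 - 1943/117 = -16568/117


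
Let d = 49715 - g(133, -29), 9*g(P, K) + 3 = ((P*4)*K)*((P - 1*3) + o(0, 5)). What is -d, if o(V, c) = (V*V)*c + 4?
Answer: -2514790/9 ≈ -2.7942e+5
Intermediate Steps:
o(V, c) = 4 + c*V² (o(V, c) = V²*c + 4 = c*V² + 4 = 4 + c*V²)
g(P, K) = -⅓ + 4*K*P*(1 + P)/9 (g(P, K) = -⅓ + (((P*4)*K)*((P - 1*3) + (4 + 5*0²)))/9 = -⅓ + (((4*P)*K)*((P - 3) + (4 + 5*0)))/9 = -⅓ + ((4*K*P)*((-3 + P) + (4 + 0)))/9 = -⅓ + ((4*K*P)*((-3 + P) + 4))/9 = -⅓ + ((4*K*P)*(1 + P))/9 = -⅓ + (4*K*P*(1 + P))/9 = -⅓ + 4*K*P*(1 + P)/9)
d = 2514790/9 (d = 49715 - (-⅓ + (4/9)*(-29)*133 + (4/9)*(-29)*133²) = 49715 - (-⅓ - 15428/9 + (4/9)*(-29)*17689) = 49715 - (-⅓ - 15428/9 - 2051924/9) = 49715 - 1*(-2067355/9) = 49715 + 2067355/9 = 2514790/9 ≈ 2.7942e+5)
-d = -1*2514790/9 = -2514790/9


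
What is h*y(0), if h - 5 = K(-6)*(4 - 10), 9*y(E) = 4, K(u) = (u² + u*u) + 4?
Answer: -1804/9 ≈ -200.44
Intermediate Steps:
K(u) = 4 + 2*u² (K(u) = (u² + u²) + 4 = 2*u² + 4 = 4 + 2*u²)
y(E) = 4/9 (y(E) = (⅑)*4 = 4/9)
h = -451 (h = 5 + (4 + 2*(-6)²)*(4 - 10) = 5 + (4 + 2*36)*(-6) = 5 + (4 + 72)*(-6) = 5 + 76*(-6) = 5 - 456 = -451)
h*y(0) = -451*4/9 = -1804/9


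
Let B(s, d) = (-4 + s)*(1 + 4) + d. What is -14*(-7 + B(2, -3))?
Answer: 280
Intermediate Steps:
B(s, d) = -20 + d + 5*s (B(s, d) = (-4 + s)*5 + d = (-20 + 5*s) + d = -20 + d + 5*s)
-14*(-7 + B(2, -3)) = -14*(-7 + (-20 - 3 + 5*2)) = -14*(-7 + (-20 - 3 + 10)) = -14*(-7 - 13) = -14*(-20) = 280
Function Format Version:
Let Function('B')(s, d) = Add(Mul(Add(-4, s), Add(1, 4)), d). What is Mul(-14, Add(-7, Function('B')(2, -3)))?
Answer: 280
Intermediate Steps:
Function('B')(s, d) = Add(-20, d, Mul(5, s)) (Function('B')(s, d) = Add(Mul(Add(-4, s), 5), d) = Add(Add(-20, Mul(5, s)), d) = Add(-20, d, Mul(5, s)))
Mul(-14, Add(-7, Function('B')(2, -3))) = Mul(-14, Add(-7, Add(-20, -3, Mul(5, 2)))) = Mul(-14, Add(-7, Add(-20, -3, 10))) = Mul(-14, Add(-7, -13)) = Mul(-14, -20) = 280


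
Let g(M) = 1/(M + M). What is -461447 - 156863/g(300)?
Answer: -94579247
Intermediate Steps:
g(M) = 1/(2*M)
-461447 - 156863/g(300) = -461447 - 156863/((1/2)/300) = -461447 - 156863/((1/2)*(1/300)) = -461447 - 156863/1/600 = -461447 - 156863*600 = -461447 - 1*94117800 = -461447 - 94117800 = -94579247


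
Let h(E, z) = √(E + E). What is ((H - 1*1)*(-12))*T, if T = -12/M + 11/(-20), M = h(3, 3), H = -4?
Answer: -33 - 120*√6 ≈ -326.94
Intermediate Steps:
h(E, z) = √2*√E (h(E, z) = √(2*E) = √2*√E)
M = √6 (M = √2*√3 = √6 ≈ 2.4495)
T = -11/20 - 2*√6 (T = -12*√6/6 + 11/(-20) = -2*√6 + 11*(-1/20) = -2*√6 - 11/20 = -11/20 - 2*√6 ≈ -5.4490)
((H - 1*1)*(-12))*T = ((-4 - 1*1)*(-12))*(-11/20 - 2*√6) = ((-4 - 1)*(-12))*(-11/20 - 2*√6) = (-5*(-12))*(-11/20 - 2*√6) = 60*(-11/20 - 2*√6) = -33 - 120*√6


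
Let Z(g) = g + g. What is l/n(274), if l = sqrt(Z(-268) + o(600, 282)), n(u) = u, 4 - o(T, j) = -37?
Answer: 3*I*sqrt(55)/274 ≈ 0.081199*I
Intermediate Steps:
o(T, j) = 41 (o(T, j) = 4 - 1*(-37) = 4 + 37 = 41)
Z(g) = 2*g
l = 3*I*sqrt(55) (l = sqrt(2*(-268) + 41) = sqrt(-536 + 41) = sqrt(-495) = 3*I*sqrt(55) ≈ 22.249*I)
l/n(274) = (3*I*sqrt(55))/274 = (3*I*sqrt(55))*(1/274) = 3*I*sqrt(55)/274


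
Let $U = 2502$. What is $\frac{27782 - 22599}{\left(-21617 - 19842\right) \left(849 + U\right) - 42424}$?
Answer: $- \frac{5183}{138971533} \approx -3.7295 \cdot 10^{-5}$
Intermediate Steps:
$\frac{27782 - 22599}{\left(-21617 - 19842\right) \left(849 + U\right) - 42424} = \frac{27782 - 22599}{\left(-21617 - 19842\right) \left(849 + 2502\right) - 42424} = \frac{5183}{\left(-41459\right) 3351 - 42424} = \frac{5183}{-138929109 - 42424} = \frac{5183}{-138971533} = 5183 \left(- \frac{1}{138971533}\right) = - \frac{5183}{138971533}$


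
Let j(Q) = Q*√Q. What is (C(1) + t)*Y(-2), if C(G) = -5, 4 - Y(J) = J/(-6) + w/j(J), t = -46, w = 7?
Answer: -187 + 357*I*√2/4 ≈ -187.0 + 126.22*I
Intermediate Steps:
j(Q) = Q^(3/2)
Y(J) = 4 - 7/J^(3/2) + J/6 (Y(J) = 4 - (J/(-6) + 7/(J^(3/2))) = 4 - (J*(-⅙) + 7/J^(3/2)) = 4 - (-J/6 + 7/J^(3/2)) = 4 - (7/J^(3/2) - J/6) = 4 + (-7/J^(3/2) + J/6) = 4 - 7/J^(3/2) + J/6)
(C(1) + t)*Y(-2) = (-5 - 46)*(4 - 7*I*√2/4 + (⅙)*(-2)) = -51*(4 - 7*I*√2/4 - ⅓) = -51*(11/3 - 7*I*√2/4) = -187 + 357*I*√2/4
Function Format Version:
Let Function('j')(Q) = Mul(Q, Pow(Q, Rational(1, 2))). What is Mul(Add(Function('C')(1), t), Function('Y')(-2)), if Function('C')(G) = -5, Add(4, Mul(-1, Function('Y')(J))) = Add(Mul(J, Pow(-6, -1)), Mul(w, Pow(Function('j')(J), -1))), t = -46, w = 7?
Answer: Add(-187, Mul(Rational(357, 4), I, Pow(2, Rational(1, 2)))) ≈ Add(-187.00, Mul(126.22, I))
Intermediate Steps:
Function('j')(Q) = Pow(Q, Rational(3, 2))
Function('Y')(J) = Add(4, Mul(-7, Pow(J, Rational(-3, 2))), Mul(Rational(1, 6), J)) (Function('Y')(J) = Add(4, Mul(-1, Add(Mul(J, Pow(-6, -1)), Mul(7, Pow(Pow(J, Rational(3, 2)), -1))))) = Add(4, Mul(-1, Add(Mul(J, Rational(-1, 6)), Mul(7, Pow(J, Rational(-3, 2)))))) = Add(4, Mul(-1, Add(Mul(Rational(-1, 6), J), Mul(7, Pow(J, Rational(-3, 2)))))) = Add(4, Mul(-1, Add(Mul(7, Pow(J, Rational(-3, 2))), Mul(Rational(-1, 6), J)))) = Add(4, Add(Mul(-7, Pow(J, Rational(-3, 2))), Mul(Rational(1, 6), J))) = Add(4, Mul(-7, Pow(J, Rational(-3, 2))), Mul(Rational(1, 6), J)))
Mul(Add(Function('C')(1), t), Function('Y')(-2)) = Mul(Add(-5, -46), Add(4, Mul(-7, Pow(-2, Rational(-3, 2))), Mul(Rational(1, 6), -2))) = Mul(-51, Add(4, Mul(-7, Mul(Rational(1, 4), I, Pow(2, Rational(1, 2)))), Rational(-1, 3))) = Mul(-51, Add(4, Mul(Rational(-7, 4), I, Pow(2, Rational(1, 2))), Rational(-1, 3))) = Mul(-51, Add(Rational(11, 3), Mul(Rational(-7, 4), I, Pow(2, Rational(1, 2))))) = Add(-187, Mul(Rational(357, 4), I, Pow(2, Rational(1, 2))))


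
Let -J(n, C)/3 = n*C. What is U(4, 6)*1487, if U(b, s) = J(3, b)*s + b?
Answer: -315244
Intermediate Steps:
J(n, C) = -3*C*n (J(n, C) = -3*n*C = -3*C*n)
U(b, s) = b - 9*b*s (U(b, s) = (-3*b*3)*s + b = (-9*b)*s + b = -9*b*s + b = b - 9*b*s)
U(4, 6)*1487 = (4*(1 - 9*6))*1487 = (4*(1 - 54))*1487 = (4*(-53))*1487 = -212*1487 = -315244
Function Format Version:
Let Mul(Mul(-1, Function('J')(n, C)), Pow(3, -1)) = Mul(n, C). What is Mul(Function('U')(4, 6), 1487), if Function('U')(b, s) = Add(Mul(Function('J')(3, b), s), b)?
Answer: -315244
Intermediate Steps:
Function('J')(n, C) = Mul(-3, C, n) (Function('J')(n, C) = Mul(-3, Mul(n, C)) = Mul(-3, Mul(C, n)) = Mul(-3, C, n))
Function('U')(b, s) = Add(b, Mul(-9, b, s)) (Function('U')(b, s) = Add(Mul(Mul(-3, b, 3), s), b) = Add(Mul(Mul(-9, b), s), b) = Add(Mul(-9, b, s), b) = Add(b, Mul(-9, b, s)))
Mul(Function('U')(4, 6), 1487) = Mul(Mul(4, Add(1, Mul(-9, 6))), 1487) = Mul(Mul(4, Add(1, -54)), 1487) = Mul(Mul(4, -53), 1487) = Mul(-212, 1487) = -315244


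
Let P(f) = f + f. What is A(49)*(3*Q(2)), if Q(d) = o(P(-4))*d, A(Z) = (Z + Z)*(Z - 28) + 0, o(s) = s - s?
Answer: 0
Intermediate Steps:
P(f) = 2*f
o(s) = 0
A(Z) = 2*Z*(-28 + Z) (A(Z) = (2*Z)*(-28 + Z) + 0 = 2*Z*(-28 + Z) + 0 = 2*Z*(-28 + Z))
Q(d) = 0 (Q(d) = 0*d = 0)
A(49)*(3*Q(2)) = (2*49*(-28 + 49))*(3*0) = (2*49*21)*0 = 2058*0 = 0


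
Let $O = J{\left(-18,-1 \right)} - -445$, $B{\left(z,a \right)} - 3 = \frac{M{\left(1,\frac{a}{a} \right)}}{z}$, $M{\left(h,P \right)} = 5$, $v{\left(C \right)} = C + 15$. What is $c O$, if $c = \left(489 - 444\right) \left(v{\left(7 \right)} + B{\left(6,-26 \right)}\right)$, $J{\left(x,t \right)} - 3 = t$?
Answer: $\frac{1039275}{2} \approx 5.1964 \cdot 10^{5}$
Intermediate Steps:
$v{\left(C \right)} = 15 + C$
$J{\left(x,t \right)} = 3 + t$
$B{\left(z,a \right)} = 3 + \frac{5}{z}$
$c = \frac{2325}{2}$ ($c = \left(489 - 444\right) \left(\left(15 + 7\right) + \left(3 + \frac{5}{6}\right)\right) = 45 \left(22 + \left(3 + 5 \cdot \frac{1}{6}\right)\right) = 45 \left(22 + \left(3 + \frac{5}{6}\right)\right) = 45 \left(22 + \frac{23}{6}\right) = 45 \cdot \frac{155}{6} = \frac{2325}{2} \approx 1162.5$)
$O = 447$ ($O = \left(3 - 1\right) - -445 = 2 + 445 = 447$)
$c O = \frac{2325}{2} \cdot 447 = \frac{1039275}{2}$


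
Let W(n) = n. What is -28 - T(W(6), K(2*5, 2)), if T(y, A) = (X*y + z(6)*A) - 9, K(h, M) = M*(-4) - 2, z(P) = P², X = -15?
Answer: 431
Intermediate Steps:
K(h, M) = -2 - 4*M (K(h, M) = -4*M - 2 = -2 - 4*M)
T(y, A) = -9 - 15*y + 36*A (T(y, A) = (-15*y + 6²*A) - 9 = (-15*y + 36*A) - 9 = -9 - 15*y + 36*A)
-28 - T(W(6), K(2*5, 2)) = -28 - (-9 - 15*6 + 36*(-2 - 4*2)) = -28 - (-9 - 90 + 36*(-2 - 8)) = -28 - (-9 - 90 + 36*(-10)) = -28 - (-9 - 90 - 360) = -28 - 1*(-459) = -28 + 459 = 431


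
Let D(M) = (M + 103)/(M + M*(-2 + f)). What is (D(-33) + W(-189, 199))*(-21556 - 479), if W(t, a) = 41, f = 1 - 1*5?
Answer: -10040615/11 ≈ -9.1278e+5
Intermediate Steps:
f = -4 (f = 1 - 5 = -4)
D(M) = -(103 + M)/(5*M) (D(M) = (M + 103)/(M + M*(-2 - 4)) = (103 + M)/(M + M*(-6)) = (103 + M)/(M - 6*M) = (103 + M)/((-5*M)) = (103 + M)*(-1/(5*M)) = -(103 + M)/(5*M))
(D(-33) + W(-189, 199))*(-21556 - 479) = ((1/5)*(-103 - 1*(-33))/(-33) + 41)*(-21556 - 479) = ((1/5)*(-1/33)*(-103 + 33) + 41)*(-22035) = ((1/5)*(-1/33)*(-70) + 41)*(-22035) = (14/33 + 41)*(-22035) = (1367/33)*(-22035) = -10040615/11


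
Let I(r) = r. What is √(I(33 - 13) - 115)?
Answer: I*√95 ≈ 9.7468*I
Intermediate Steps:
√(I(33 - 13) - 115) = √((33 - 13) - 115) = √(20 - 115) = √(-95) = I*√95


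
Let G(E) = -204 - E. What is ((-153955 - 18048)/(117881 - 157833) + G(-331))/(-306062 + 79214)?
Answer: -5245907/9063031296 ≈ -0.00057882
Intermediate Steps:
((-153955 - 18048)/(117881 - 157833) + G(-331))/(-306062 + 79214) = ((-153955 - 18048)/(117881 - 157833) + (-204 - 1*(-331)))/(-306062 + 79214) = (-172003/(-39952) + (-204 + 331))/(-226848) = (-172003*(-1/39952) + 127)*(-1/226848) = (172003/39952 + 127)*(-1/226848) = (5245907/39952)*(-1/226848) = -5245907/9063031296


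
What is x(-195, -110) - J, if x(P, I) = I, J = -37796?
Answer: 37686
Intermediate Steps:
x(-195, -110) - J = -110 - 1*(-37796) = -110 + 37796 = 37686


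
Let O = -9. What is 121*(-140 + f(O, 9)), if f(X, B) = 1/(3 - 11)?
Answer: -135641/8 ≈ -16955.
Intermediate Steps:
f(X, B) = -⅛ (f(X, B) = 1/(-8) = -⅛)
121*(-140 + f(O, 9)) = 121*(-140 - ⅛) = 121*(-1121/8) = -135641/8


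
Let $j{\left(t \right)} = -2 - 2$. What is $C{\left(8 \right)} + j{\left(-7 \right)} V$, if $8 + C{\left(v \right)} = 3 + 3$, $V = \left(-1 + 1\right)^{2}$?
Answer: $-2$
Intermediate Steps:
$j{\left(t \right)} = -4$
$V = 0$ ($V = 0^{2} = 0$)
$C{\left(v \right)} = -2$ ($C{\left(v \right)} = -8 + \left(3 + 3\right) = -8 + 6 = -2$)
$C{\left(8 \right)} + j{\left(-7 \right)} V = -2 - 0 = -2 + 0 = -2$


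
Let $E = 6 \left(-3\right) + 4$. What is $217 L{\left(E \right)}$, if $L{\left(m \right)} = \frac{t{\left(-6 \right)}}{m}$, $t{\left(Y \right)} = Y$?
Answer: $93$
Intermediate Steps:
$E = -14$ ($E = -18 + 4 = -14$)
$L{\left(m \right)} = - \frac{6}{m}$
$217 L{\left(E \right)} = 217 \left(- \frac{6}{-14}\right) = 217 \left(\left(-6\right) \left(- \frac{1}{14}\right)\right) = 217 \cdot \frac{3}{7} = 93$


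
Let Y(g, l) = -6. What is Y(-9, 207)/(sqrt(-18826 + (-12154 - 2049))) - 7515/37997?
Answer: -7515/37997 + 6*I*sqrt(33029)/33029 ≈ -0.19778 + 0.033014*I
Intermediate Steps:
Y(-9, 207)/(sqrt(-18826 + (-12154 - 2049))) - 7515/37997 = -6/sqrt(-18826 + (-12154 - 2049)) - 7515/37997 = -6/sqrt(-18826 - 14203) - 7515*1/37997 = -6*(-I*sqrt(33029)/33029) - 7515/37997 = -(-6)*I*sqrt(33029)/33029 - 7515/37997 = 6*I*sqrt(33029)/33029 - 7515/37997 = -7515/37997 + 6*I*sqrt(33029)/33029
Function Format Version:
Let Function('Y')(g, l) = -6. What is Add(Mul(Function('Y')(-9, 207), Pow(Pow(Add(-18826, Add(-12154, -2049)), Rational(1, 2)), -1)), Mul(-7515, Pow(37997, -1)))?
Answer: Add(Rational(-7515, 37997), Mul(Rational(6, 33029), I, Pow(33029, Rational(1, 2)))) ≈ Add(-0.19778, Mul(0.033014, I))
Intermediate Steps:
Add(Mul(Function('Y')(-9, 207), Pow(Pow(Add(-18826, Add(-12154, -2049)), Rational(1, 2)), -1)), Mul(-7515, Pow(37997, -1))) = Add(Mul(-6, Pow(Pow(Add(-18826, Add(-12154, -2049)), Rational(1, 2)), -1)), Mul(-7515, Pow(37997, -1))) = Add(Mul(-6, Pow(Pow(Add(-18826, -14203), Rational(1, 2)), -1)), Mul(-7515, Rational(1, 37997))) = Add(Mul(-6, Pow(Pow(-33029, Rational(1, 2)), -1)), Rational(-7515, 37997)) = Add(Mul(-6, Pow(Mul(I, Pow(33029, Rational(1, 2))), -1)), Rational(-7515, 37997)) = Add(Mul(-6, Mul(Rational(-1, 33029), I, Pow(33029, Rational(1, 2)))), Rational(-7515, 37997)) = Add(Mul(Rational(6, 33029), I, Pow(33029, Rational(1, 2))), Rational(-7515, 37997)) = Add(Rational(-7515, 37997), Mul(Rational(6, 33029), I, Pow(33029, Rational(1, 2))))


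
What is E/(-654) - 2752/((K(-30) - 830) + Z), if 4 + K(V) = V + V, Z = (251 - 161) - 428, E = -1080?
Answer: 32608/8393 ≈ 3.8851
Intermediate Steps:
Z = -338 (Z = 90 - 428 = -338)
K(V) = -4 + 2*V (K(V) = -4 + (V + V) = -4 + 2*V)
E/(-654) - 2752/((K(-30) - 830) + Z) = -1080/(-654) - 2752/(((-4 + 2*(-30)) - 830) - 338) = -1080*(-1/654) - 2752/(((-4 - 60) - 830) - 338) = 180/109 - 2752/((-64 - 830) - 338) = 180/109 - 2752/(-894 - 338) = 180/109 - 2752/(-1232) = 180/109 - 2752*(-1/1232) = 180/109 + 172/77 = 32608/8393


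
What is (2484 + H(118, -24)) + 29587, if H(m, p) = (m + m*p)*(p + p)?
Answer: 162343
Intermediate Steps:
H(m, p) = 2*p*(m + m*p) (H(m, p) = (m + m*p)*(2*p) = 2*p*(m + m*p))
(2484 + H(118, -24)) + 29587 = (2484 + 2*118*(-24)*(1 - 24)) + 29587 = (2484 + 2*118*(-24)*(-23)) + 29587 = (2484 + 130272) + 29587 = 132756 + 29587 = 162343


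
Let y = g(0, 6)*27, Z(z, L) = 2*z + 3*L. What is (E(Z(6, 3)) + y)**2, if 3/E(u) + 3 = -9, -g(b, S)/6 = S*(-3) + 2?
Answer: 107474689/16 ≈ 6.7172e+6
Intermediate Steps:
g(b, S) = -12 + 18*S (g(b, S) = -6*(S*(-3) + 2) = -6*(-3*S + 2) = -6*(2 - 3*S) = -12 + 18*S)
y = 2592 (y = (-12 + 18*6)*27 = (-12 + 108)*27 = 96*27 = 2592)
E(u) = -1/4 (E(u) = 3/(-3 - 9) = 3/(-12) = 3*(-1/12) = -1/4)
(E(Z(6, 3)) + y)**2 = (-1/4 + 2592)**2 = (10367/4)**2 = 107474689/16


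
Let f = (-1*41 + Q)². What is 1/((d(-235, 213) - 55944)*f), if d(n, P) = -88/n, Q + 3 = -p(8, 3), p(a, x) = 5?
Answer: -235/31565351552 ≈ -7.4449e-9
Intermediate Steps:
Q = -8 (Q = -3 - 1*5 = -3 - 5 = -8)
f = 2401 (f = (-1*41 - 8)² = (-41 - 8)² = (-49)² = 2401)
1/((d(-235, 213) - 55944)*f) = 1/(-88/(-235) - 55944*2401) = (1/2401)/(-88*(-1/235) - 55944) = (1/2401)/(88/235 - 55944) = (1/2401)/(-13146752/235) = -235/13146752*1/2401 = -235/31565351552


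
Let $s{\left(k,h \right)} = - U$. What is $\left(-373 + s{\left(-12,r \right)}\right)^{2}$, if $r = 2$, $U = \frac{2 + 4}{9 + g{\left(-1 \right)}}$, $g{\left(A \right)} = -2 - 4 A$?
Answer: $\frac{16883881}{121} \approx 1.3954 \cdot 10^{5}$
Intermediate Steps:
$U = \frac{6}{11}$ ($U = \frac{2 + 4}{9 - -2} = \frac{6}{9 + \left(-2 + 4\right)} = \frac{6}{9 + 2} = \frac{6}{11} \approx 0.54545$)
$s{\left(k,h \right)} = - \frac{6}{11}$ ($s{\left(k,h \right)} = \left(-1\right) \frac{6}{11} = - \frac{6}{11}$)
$\left(-373 + s{\left(-12,r \right)}\right)^{2} = \left(-373 - \frac{6}{11}\right)^{2} = \left(- \frac{4109}{11}\right)^{2} = \frac{16883881}{121}$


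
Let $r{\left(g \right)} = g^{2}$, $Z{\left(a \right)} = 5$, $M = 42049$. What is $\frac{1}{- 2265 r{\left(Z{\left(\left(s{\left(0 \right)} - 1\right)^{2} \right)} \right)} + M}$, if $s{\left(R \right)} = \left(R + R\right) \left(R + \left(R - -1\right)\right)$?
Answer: $- \frac{1}{14576} \approx -6.8606 \cdot 10^{-5}$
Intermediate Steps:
$s{\left(R \right)} = 2 R \left(1 + 2 R\right)$ ($s{\left(R \right)} = 2 R \left(R + \left(R + 1\right)\right) = 2 R \left(R + \left(1 + R\right)\right) = 2 R \left(1 + 2 R\right)$)
$\frac{1}{- 2265 r{\left(Z{\left(\left(s{\left(0 \right)} - 1\right)^{2} \right)} \right)} + M} = \frac{1}{- 2265 \cdot 5^{2} + 42049} = \frac{1}{\left(-2265\right) 25 + 42049} = \frac{1}{-56625 + 42049} = \frac{1}{-14576} = - \frac{1}{14576}$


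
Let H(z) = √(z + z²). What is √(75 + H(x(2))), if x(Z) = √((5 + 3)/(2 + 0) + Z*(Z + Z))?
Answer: √(75 + √2*3^(¼)*√(1 + 2*√3)) ≈ 8.8844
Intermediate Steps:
x(Z) = √(4 + 2*Z²) (x(Z) = √(8/2 + Z*(2*Z)) = √(8*(½) + 2*Z²) = √(4 + 2*Z²))
√(75 + H(x(2))) = √(75 + √(√(4 + 2*2²)*(1 + √(4 + 2*2²)))) = √(75 + √(√(4 + 2*4)*(1 + √(4 + 2*4)))) = √(75 + √(√(4 + 8)*(1 + √(4 + 8)))) = √(75 + √(√12*(1 + √12))) = √(75 + √((2*√3)*(1 + 2*√3))) = √(75 + √(2*√3*(1 + 2*√3))) = √(75 + √2*3^(¼)*√(1 + 2*√3))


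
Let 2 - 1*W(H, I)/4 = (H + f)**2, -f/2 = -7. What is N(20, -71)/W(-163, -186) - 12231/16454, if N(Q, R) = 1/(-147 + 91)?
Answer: -30409780301/40909382752 ≈ -0.74335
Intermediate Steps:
f = 14 (f = -2*(-7) = 14)
N(Q, R) = -1/56 (N(Q, R) = 1/(-56) = -1/56)
W(H, I) = 8 - 4*(14 + H)**2 (W(H, I) = 8 - 4*(H + 14)**2 = 8 - 4*(14 + H)**2)
N(20, -71)/W(-163, -186) - 12231/16454 = -1/(56*(8 - 4*(14 - 163)**2)) - 12231/16454 = -1/(56*(8 - 4*(-149)**2)) - 12231*1/16454 = -1/(56*(8 - 4*22201)) - 12231/16454 = -1/(56*(8 - 88804)) - 12231/16454 = -1/56/(-88796) - 12231/16454 = -1/56*(-1/88796) - 12231/16454 = 1/4972576 - 12231/16454 = -30409780301/40909382752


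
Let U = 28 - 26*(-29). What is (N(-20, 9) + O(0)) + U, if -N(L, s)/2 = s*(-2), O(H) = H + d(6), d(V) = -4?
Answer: 814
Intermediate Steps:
U = 782 (U = 28 + 754 = 782)
O(H) = -4 + H (O(H) = H - 4 = -4 + H)
N(L, s) = 4*s (N(L, s) = -2*s*(-2) = -(-4)*s = 4*s)
(N(-20, 9) + O(0)) + U = (4*9 + (-4 + 0)) + 782 = (36 - 4) + 782 = 32 + 782 = 814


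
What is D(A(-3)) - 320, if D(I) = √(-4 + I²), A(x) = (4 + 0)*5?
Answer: -320 + 6*√11 ≈ -300.10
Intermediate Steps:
A(x) = 20 (A(x) = 4*5 = 20)
D(A(-3)) - 320 = √(-4 + 20²) - 320 = √(-4 + 400) - 320 = √396 - 320 = 6*√11 - 320 = -320 + 6*√11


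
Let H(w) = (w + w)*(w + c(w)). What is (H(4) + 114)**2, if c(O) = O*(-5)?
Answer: 196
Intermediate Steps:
c(O) = -5*O
H(w) = -8*w**2 (H(w) = (w + w)*(w - 5*w) = (2*w)*(-4*w) = -8*w**2)
(H(4) + 114)**2 = (-8*4**2 + 114)**2 = (-8*16 + 114)**2 = (-128 + 114)**2 = (-14)**2 = 196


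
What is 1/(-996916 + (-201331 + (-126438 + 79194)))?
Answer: -1/1245491 ≈ -8.0290e-7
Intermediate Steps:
1/(-996916 + (-201331 + (-126438 + 79194))) = 1/(-996916 + (-201331 - 47244)) = 1/(-996916 - 248575) = 1/(-1245491) = -1/1245491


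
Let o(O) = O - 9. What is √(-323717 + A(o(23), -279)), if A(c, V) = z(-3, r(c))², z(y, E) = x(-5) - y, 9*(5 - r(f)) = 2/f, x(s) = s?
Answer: I*√323713 ≈ 568.96*I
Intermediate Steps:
r(f) = 5 - 2/(9*f)
z(y, E) = -5 - y
o(O) = -9 + O
A(c, V) = 4 (A(c, V) = (-5 - 1*(-3))² = (-5 + 3)² = (-2)² = 4)
√(-323717 + A(o(23), -279)) = √(-323717 + 4) = √(-323713) = I*√323713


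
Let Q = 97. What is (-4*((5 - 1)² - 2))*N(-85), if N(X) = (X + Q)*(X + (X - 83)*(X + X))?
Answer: -19135200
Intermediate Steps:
N(X) = (97 + X)*(X + 2*X*(-83 + X)) (N(X) = (X + 97)*(X + (X - 83)*(X + X)) = (97 + X)*(X + (-83 + X)*(2*X)) = (97 + X)*(X + 2*X*(-83 + X)))
(-4*((5 - 1)² - 2))*N(-85) = (-4*((5 - 1)² - 2))*(-85*(-16005 + 2*(-85)² + 29*(-85))) = (-4*(4² - 2))*(-85*(-16005 + 2*7225 - 2465)) = (-4*(16 - 2))*(-85*(-16005 + 14450 - 2465)) = (-4*14)*(-85*(-4020)) = -56*341700 = -19135200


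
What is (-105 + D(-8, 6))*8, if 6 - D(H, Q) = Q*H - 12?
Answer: -312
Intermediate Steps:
D(H, Q) = 18 - H*Q (D(H, Q) = 6 - (Q*H - 12) = 6 - (H*Q - 12) = 6 - (-12 + H*Q) = 6 + (12 - H*Q) = 18 - H*Q)
(-105 + D(-8, 6))*8 = (-105 + (18 - 1*(-8)*6))*8 = (-105 + (18 + 48))*8 = (-105 + 66)*8 = -39*8 = -312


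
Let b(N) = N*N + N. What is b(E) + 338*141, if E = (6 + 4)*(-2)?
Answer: 48038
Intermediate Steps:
E = -20 (E = 10*(-2) = -20)
b(N) = N + N² (b(N) = N² + N = N + N²)
b(E) + 338*141 = -20*(1 - 20) + 338*141 = -20*(-19) + 47658 = 380 + 47658 = 48038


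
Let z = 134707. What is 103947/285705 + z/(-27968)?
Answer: -11859757913/2663532480 ≈ -4.4526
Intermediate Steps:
103947/285705 + z/(-27968) = 103947/285705 + 134707/(-27968) = 103947*(1/285705) + 134707*(-1/27968) = 34649/95235 - 134707/27968 = -11859757913/2663532480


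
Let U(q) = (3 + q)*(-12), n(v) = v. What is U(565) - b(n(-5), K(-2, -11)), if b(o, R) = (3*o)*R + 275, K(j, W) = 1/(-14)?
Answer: -99289/14 ≈ -7092.1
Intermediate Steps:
K(j, W) = -1/14
b(o, R) = 275 + 3*R*o (b(o, R) = 3*R*o + 275 = 275 + 3*R*o)
U(q) = -36 - 12*q
U(565) - b(n(-5), K(-2, -11)) = (-36 - 12*565) - (275 + 3*(-1/14)*(-5)) = (-36 - 6780) - (275 + 15/14) = -6816 - 1*3865/14 = -6816 - 3865/14 = -99289/14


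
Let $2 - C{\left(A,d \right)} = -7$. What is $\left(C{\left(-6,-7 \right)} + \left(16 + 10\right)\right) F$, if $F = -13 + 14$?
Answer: $35$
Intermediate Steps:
$C{\left(A,d \right)} = 9$ ($C{\left(A,d \right)} = 2 - -7 = 2 + 7 = 9$)
$F = 1$
$\left(C{\left(-6,-7 \right)} + \left(16 + 10\right)\right) F = \left(9 + \left(16 + 10\right)\right) 1 = \left(9 + 26\right) 1 = 35 \cdot 1 = 35$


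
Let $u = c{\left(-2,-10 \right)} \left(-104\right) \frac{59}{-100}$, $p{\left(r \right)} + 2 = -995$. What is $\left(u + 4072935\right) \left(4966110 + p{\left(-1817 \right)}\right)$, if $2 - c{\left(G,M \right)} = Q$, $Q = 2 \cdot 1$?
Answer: $20222582516655$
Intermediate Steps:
$Q = 2$
$c{\left(G,M \right)} = 0$ ($c{\left(G,M \right)} = 2 - 2 = 0$)
$p{\left(r \right)} = -997$ ($p{\left(r \right)} = -2 - 995 = -997$)
$u = 0$ ($u = 0 \left(-104\right) \frac{59}{-100} = 0 \cdot 59 \left(- \frac{1}{100}\right) = 0 \left(- \frac{59}{100}\right) = 0$)
$\left(u + 4072935\right) \left(4966110 + p{\left(-1817 \right)}\right) = \left(0 + 4072935\right) \left(4966110 - 997\right) = 4072935 \cdot 4965113 = 20222582516655$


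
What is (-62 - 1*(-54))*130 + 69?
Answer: -971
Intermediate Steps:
(-62 - 1*(-54))*130 + 69 = (-62 + 54)*130 + 69 = -8*130 + 69 = -1040 + 69 = -971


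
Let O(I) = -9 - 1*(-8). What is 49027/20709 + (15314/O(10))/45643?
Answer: 147738595/72709299 ≈ 2.0319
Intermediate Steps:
O(I) = -1 (O(I) = -9 + 8 = -1)
49027/20709 + (15314/O(10))/45643 = 49027/20709 + (15314/(-1))/45643 = 49027*(1/20709) + (15314*(-1))*(1/45643) = 49027/20709 - 15314*1/45643 = 49027/20709 - 1178/3511 = 147738595/72709299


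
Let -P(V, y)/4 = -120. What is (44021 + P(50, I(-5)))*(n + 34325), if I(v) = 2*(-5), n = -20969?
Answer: 594355356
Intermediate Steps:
I(v) = -10
P(V, y) = 480 (P(V, y) = -4*(-120) = 480)
(44021 + P(50, I(-5)))*(n + 34325) = (44021 + 480)*(-20969 + 34325) = 44501*13356 = 594355356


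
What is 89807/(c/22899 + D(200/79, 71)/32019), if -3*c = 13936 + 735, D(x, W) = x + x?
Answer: -305993809325529/727114321 ≈ -4.2083e+5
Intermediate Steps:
D(x, W) = 2*x
c = -14671/3 (c = -(13936 + 735)/3 = -⅓*14671 = -14671/3 ≈ -4890.3)
89807/(c/22899 + D(200/79, 71)/32019) = 89807/(-14671/3/22899 + (2*(200/79))/32019) = 89807/(-14671/3*1/22899 + (2*(200*(1/79)))*(1/32019)) = 89807/(-863/4041 + (2*(200/79))*(1/32019)) = 89807/(-863/4041 + (400/79)*(1/32019)) = 89807/(-863/4041 + 400/2529501) = 89807/(-727114321/3407237847) = 89807*(-3407237847/727114321) = -305993809325529/727114321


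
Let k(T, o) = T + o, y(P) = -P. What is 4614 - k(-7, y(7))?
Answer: 4628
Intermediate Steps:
4614 - k(-7, y(7)) = 4614 - (-7 - 1*7) = 4614 - (-7 - 7) = 4614 - 1*(-14) = 4614 + 14 = 4628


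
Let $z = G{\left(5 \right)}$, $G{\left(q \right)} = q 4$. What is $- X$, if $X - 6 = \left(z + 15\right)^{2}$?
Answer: $-1231$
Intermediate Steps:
$G{\left(q \right)} = 4 q$
$z = 20$ ($z = 4 \cdot 5 = 20$)
$X = 1231$ ($X = 6 + \left(20 + 15\right)^{2} = 6 + 35^{2} = 6 + 1225 = 1231$)
$- X = \left(-1\right) 1231 = -1231$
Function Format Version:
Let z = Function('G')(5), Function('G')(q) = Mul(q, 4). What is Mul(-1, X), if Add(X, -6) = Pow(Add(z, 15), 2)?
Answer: -1231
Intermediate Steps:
Function('G')(q) = Mul(4, q)
z = 20 (z = Mul(4, 5) = 20)
X = 1231 (X = Add(6, Pow(Add(20, 15), 2)) = Add(6, Pow(35, 2)) = Add(6, 1225) = 1231)
Mul(-1, X) = Mul(-1, 1231) = -1231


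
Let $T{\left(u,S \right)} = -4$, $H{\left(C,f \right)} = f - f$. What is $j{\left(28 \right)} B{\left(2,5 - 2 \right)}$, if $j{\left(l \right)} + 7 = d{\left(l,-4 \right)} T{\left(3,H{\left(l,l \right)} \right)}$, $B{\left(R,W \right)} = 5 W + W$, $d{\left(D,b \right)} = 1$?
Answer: $-198$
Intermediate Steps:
$H{\left(C,f \right)} = 0$
$B{\left(R,W \right)} = 6 W$
$j{\left(l \right)} = -11$ ($j{\left(l \right)} = -7 + 1 \left(-4\right) = -7 - 4 = -11$)
$j{\left(28 \right)} B{\left(2,5 - 2 \right)} = - 11 \cdot 6 \left(5 - 2\right) = - 11 \cdot 6 \cdot 3 = \left(-11\right) 18 = -198$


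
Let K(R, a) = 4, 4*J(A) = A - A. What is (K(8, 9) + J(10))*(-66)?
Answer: -264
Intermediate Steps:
J(A) = 0 (J(A) = (A - A)/4 = (¼)*0 = 0)
(K(8, 9) + J(10))*(-66) = (4 + 0)*(-66) = 4*(-66) = -264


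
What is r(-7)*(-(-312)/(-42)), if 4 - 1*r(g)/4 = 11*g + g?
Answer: -18304/7 ≈ -2614.9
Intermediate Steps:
r(g) = 16 - 48*g (r(g) = 16 - 4*(11*g + g) = 16 - 48*g)
r(-7)*(-(-312)/(-42)) = (16 - 48*(-7))*(-(-312)/(-42)) = (16 + 336)*(-(-312)*(-1)/42) = 352*(-6*26/21) = 352*(-52/7) = -18304/7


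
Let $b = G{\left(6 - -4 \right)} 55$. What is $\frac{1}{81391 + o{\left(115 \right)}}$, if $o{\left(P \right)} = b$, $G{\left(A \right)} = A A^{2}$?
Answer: $\frac{1}{136391} \approx 7.3319 \cdot 10^{-6}$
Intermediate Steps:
$G{\left(A \right)} = A^{3}$
$b = 55000$ ($b = \left(6 - -4\right)^{3} \cdot 55 = \left(6 + 4\right)^{3} \cdot 55 = 10^{3} \cdot 55 = 1000 \cdot 55 = 55000$)
$o{\left(P \right)} = 55000$
$\frac{1}{81391 + o{\left(115 \right)}} = \frac{1}{81391 + 55000} = \frac{1}{136391}$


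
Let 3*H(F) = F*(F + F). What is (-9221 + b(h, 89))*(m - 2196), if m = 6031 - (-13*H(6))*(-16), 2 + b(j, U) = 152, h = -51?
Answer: 10495147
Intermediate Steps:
b(j, U) = 150 (b(j, U) = -2 + 152 = 150)
H(F) = 2*F²/3 (H(F) = (F*(F + F))/3 = (F*(2*F))/3 = (2*F²)/3 = 2*F²/3)
m = 1039 (m = 6031 - (-26*6²/3)*(-16) = 6031 - (-26*36/3)*(-16) = 6031 - (-13*24)*(-16) = 6031 - (-312)*(-16) = 6031 - 1*4992 = 6031 - 4992 = 1039)
(-9221 + b(h, 89))*(m - 2196) = (-9221 + 150)*(1039 - 2196) = -9071*(-1157) = 10495147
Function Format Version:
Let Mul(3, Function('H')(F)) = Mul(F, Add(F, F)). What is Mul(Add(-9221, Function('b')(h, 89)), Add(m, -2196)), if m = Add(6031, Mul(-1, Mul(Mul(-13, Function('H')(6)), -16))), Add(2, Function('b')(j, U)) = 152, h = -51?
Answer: 10495147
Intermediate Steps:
Function('b')(j, U) = 150 (Function('b')(j, U) = Add(-2, 152) = 150)
Function('H')(F) = Mul(Rational(2, 3), Pow(F, 2)) (Function('H')(F) = Mul(Rational(1, 3), Mul(F, Add(F, F))) = Mul(Rational(1, 3), Mul(F, Mul(2, F))) = Mul(Rational(1, 3), Mul(2, Pow(F, 2))) = Mul(Rational(2, 3), Pow(F, 2)))
m = 1039 (m = Add(6031, Mul(-1, Mul(Mul(-13, Mul(Rational(2, 3), Pow(6, 2))), -16))) = Add(6031, Mul(-1, Mul(Mul(-13, Mul(Rational(2, 3), 36)), -16))) = Add(6031, Mul(-1, Mul(Mul(-13, 24), -16))) = Add(6031, Mul(-1, Mul(-312, -16))) = Add(6031, Mul(-1, 4992)) = Add(6031, -4992) = 1039)
Mul(Add(-9221, Function('b')(h, 89)), Add(m, -2196)) = Mul(Add(-9221, 150), Add(1039, -2196)) = Mul(-9071, -1157) = 10495147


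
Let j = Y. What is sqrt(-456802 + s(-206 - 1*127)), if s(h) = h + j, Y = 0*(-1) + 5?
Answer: I*sqrt(457130) ≈ 676.11*I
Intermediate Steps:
Y = 5 (Y = 0 + 5 = 5)
j = 5
s(h) = 5 + h (s(h) = h + 5 = 5 + h)
sqrt(-456802 + s(-206 - 1*127)) = sqrt(-456802 + (5 + (-206 - 1*127))) = sqrt(-456802 + (5 + (-206 - 127))) = sqrt(-456802 + (5 - 333)) = sqrt(-456802 - 328) = sqrt(-457130) = I*sqrt(457130)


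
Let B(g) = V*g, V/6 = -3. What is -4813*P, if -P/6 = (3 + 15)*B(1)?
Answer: -9356472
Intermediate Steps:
V = -18 (V = 6*(-3) = -18)
B(g) = -18*g
P = 1944 (P = -6*(3 + 15)*(-18*1) = -108*(-18) = -6*(-324) = 1944)
-4813*P = -4813*1944 = -9356472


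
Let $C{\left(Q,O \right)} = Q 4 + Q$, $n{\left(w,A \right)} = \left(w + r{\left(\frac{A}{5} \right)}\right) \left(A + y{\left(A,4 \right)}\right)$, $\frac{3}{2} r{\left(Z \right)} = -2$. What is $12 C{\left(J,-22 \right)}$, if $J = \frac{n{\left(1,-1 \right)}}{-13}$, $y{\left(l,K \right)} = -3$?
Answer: $- \frac{80}{13} \approx -6.1538$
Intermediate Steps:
$r{\left(Z \right)} = - \frac{4}{3}$ ($r{\left(Z \right)} = \frac{2}{3} \left(-2\right) = - \frac{4}{3}$)
$n{\left(w,A \right)} = \left(-3 + A\right) \left(- \frac{4}{3} + w\right)$ ($n{\left(w,A \right)} = \left(w - \frac{4}{3}\right) \left(A - 3\right) = \left(- \frac{4}{3} + w\right) \left(-3 + A\right) = \left(-3 + A\right) \left(- \frac{4}{3} + w\right)$)
$J = - \frac{4}{39}$ ($J = \frac{4 - 3 - - \frac{4}{3} - 1}{-13} = \left(4 - 3 + \frac{4}{3} - 1\right) \left(- \frac{1}{13}\right) = \frac{4}{3} \left(- \frac{1}{13}\right) = - \frac{4}{39} \approx -0.10256$)
$C{\left(Q,O \right)} = 5 Q$ ($C{\left(Q,O \right)} = 4 Q + Q = 5 Q$)
$12 C{\left(J,-22 \right)} = 12 \cdot 5 \left(- \frac{4}{39}\right) = 12 \left(- \frac{20}{39}\right) = - \frac{80}{13}$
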